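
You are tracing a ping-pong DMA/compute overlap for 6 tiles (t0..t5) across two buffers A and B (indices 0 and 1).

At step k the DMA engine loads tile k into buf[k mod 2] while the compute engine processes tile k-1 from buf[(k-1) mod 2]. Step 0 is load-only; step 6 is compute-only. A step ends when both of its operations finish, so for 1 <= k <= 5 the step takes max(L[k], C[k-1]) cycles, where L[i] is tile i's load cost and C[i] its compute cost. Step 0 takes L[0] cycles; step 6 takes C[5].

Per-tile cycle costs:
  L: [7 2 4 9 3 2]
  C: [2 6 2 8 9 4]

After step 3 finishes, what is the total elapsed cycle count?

end_cycle[3] = 24

[0] DMA t0→A (7c) ∥ CU idle ⇒ 7c, clock 7
[1] DMA t1→B (2c) ∥ CU A:t0 (2c) ⇒ 2c, clock 9
[2] DMA t2→A (4c) ∥ CU B:t1 (6c) ⇒ 6c, clock 15
[3] DMA t3→B (9c) ∥ CU A:t2 (2c) ⇒ 9c, clock 24
[4] DMA t4→A (3c) ∥ CU B:t3 (8c) ⇒ 8c, clock 32
[5] DMA t5→B (2c) ∥ CU A:t4 (9c) ⇒ 9c, clock 41
[6] DMA idle ∥ CU B:t5 (4c) ⇒ 4c, clock 45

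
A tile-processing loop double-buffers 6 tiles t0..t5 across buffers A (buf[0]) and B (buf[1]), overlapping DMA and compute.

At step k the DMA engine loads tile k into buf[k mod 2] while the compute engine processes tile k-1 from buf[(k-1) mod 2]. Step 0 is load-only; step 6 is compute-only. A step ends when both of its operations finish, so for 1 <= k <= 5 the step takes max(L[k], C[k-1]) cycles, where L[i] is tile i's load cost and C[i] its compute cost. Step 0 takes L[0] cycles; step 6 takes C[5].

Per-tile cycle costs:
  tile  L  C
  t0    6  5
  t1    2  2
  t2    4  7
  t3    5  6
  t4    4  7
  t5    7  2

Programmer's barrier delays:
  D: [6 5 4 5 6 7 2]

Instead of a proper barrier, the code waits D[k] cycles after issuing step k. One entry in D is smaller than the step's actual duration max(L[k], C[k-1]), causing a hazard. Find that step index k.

k=0 barrier L[0]=6→6c, D[0]=6 ok
k=1 barrier max(L[1]=2,C[0]=5)→5c, D[1]=5 ok
k=2 barrier max(L[2]=4,C[1]=2)→4c, D[2]=4 ok
k=3 barrier max(L[3]=5,C[2]=7)→7c, D[3]=5 SHORT
k=4 barrier max(L[4]=4,C[3]=6)→6c, D[4]=6 ok
k=5 barrier max(L[5]=7,C[4]=7)→7c, D[5]=7 ok
k=6 barrier C[5]=2→2c, D[6]=2 ok

hazard at step 3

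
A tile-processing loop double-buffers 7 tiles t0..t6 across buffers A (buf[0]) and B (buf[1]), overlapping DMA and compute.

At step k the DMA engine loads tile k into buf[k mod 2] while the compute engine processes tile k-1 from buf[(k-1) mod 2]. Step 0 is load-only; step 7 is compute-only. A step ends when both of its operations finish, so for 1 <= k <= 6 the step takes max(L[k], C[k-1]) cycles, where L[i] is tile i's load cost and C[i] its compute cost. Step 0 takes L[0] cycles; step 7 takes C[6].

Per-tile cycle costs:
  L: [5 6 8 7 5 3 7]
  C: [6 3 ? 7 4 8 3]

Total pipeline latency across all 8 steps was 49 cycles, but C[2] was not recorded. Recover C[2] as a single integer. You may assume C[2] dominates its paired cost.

C[2] = 8

step 0 | dur = L[0]=5 = 5
step 1 | dur = max(L[1]=6, C[0]=6) = 6
step 2 | dur = max(L[2]=8, C[1]=3) = 8
step 3 | dur = max(L[3]=7, C[2]=?) = C[2]  (unknown; binding)
step 4 | dur = max(L[4]=5, C[3]=7) = 7
step 5 | dur = max(L[5]=3, C[4]=4) = 4
step 6 | dur = max(L[6]=7, C[5]=8) = 8
step 7 | dur = C[6]=3 = 3
sum of known step durations = 41
dur[3] = total - known = 49 - 41 = 8
C[2] is the binding max in step 3, so C[2] = dur[3] = 8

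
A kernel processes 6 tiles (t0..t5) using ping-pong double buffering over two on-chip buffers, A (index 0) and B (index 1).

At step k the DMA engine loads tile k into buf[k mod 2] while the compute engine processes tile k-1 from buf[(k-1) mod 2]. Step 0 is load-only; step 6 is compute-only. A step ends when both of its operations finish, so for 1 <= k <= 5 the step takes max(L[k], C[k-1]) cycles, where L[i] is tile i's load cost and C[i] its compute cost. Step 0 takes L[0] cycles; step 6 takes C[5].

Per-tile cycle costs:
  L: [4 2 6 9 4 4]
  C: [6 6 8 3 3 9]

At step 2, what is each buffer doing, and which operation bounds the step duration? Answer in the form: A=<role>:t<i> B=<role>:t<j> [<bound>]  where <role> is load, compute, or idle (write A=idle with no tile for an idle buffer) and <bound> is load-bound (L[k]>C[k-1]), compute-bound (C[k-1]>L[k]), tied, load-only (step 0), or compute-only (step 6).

[0] DMA t0→A (4c) ∥ CU idle ⇒ 4c, clock 4
[1] DMA t1→B (2c) ∥ CU A:t0 (6c) ⇒ 6c, clock 10
[2] DMA t2→A (6c) ∥ CU B:t1 (6c) ⇒ 6c, clock 16
[3] DMA t3→B (9c) ∥ CU A:t2 (8c) ⇒ 9c, clock 25
[4] DMA t4→A (4c) ∥ CU B:t3 (3c) ⇒ 4c, clock 29
[5] DMA t5→B (4c) ∥ CU A:t4 (3c) ⇒ 4c, clock 33
[6] DMA idle ∥ CU B:t5 (9c) ⇒ 9c, clock 42

step 2: A=load:t2 B=compute:t1 [tied]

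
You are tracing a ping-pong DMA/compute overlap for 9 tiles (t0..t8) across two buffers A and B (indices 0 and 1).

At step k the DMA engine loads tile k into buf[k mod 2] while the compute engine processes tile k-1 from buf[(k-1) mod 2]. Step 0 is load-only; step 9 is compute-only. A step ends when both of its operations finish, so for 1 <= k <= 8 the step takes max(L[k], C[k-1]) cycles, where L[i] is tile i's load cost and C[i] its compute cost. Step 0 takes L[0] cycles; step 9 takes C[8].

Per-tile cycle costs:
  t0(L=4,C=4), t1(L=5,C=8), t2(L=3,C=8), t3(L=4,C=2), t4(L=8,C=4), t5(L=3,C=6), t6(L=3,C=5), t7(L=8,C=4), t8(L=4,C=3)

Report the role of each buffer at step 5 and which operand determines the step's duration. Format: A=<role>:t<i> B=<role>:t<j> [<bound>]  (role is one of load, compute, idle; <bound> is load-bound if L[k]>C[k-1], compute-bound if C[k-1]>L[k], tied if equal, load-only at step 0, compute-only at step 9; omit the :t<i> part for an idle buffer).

step 5: A=compute:t4 B=load:t5 [compute-bound]

  0. 4=4c; end=4; A:t0 B:-
  1. max(5,4)=5c; end=9; A:t0 B:t1
  2. max(3,8)=8c; end=17; A:t2 B:t1
  3. max(4,8)=8c; end=25; A:t2 B:t3
  4. max(8,2)=8c; end=33; A:t4 B:t3
  5. max(3,4)=4c; end=37; A:t4 B:t5
  6. max(3,6)=6c; end=43; A:t6 B:t5
  7. max(8,5)=8c; end=51; A:t6 B:t7
  8. max(4,4)=4c; end=55; A:t8 B:t7
  9. 3=3c; end=58; A:t8 B:t7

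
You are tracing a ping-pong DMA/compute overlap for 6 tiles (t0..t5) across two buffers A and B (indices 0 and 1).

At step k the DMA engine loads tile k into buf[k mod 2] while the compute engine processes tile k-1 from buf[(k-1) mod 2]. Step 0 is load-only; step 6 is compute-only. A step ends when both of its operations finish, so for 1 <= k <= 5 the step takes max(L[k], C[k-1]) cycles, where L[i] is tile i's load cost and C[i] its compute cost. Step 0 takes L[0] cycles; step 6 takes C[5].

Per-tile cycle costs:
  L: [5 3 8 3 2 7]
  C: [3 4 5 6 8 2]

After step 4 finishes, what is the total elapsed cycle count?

end_cycle[4] = 27

step 0: L[0]=5 → dur=5, Σ=5 | A=load:t0 B=idle [load-only]
step 1: L[1]=3 C[0]=3 → dur=3, Σ=8 | A=compute:t0 B=load:t1 [tied]
step 2: L[2]=8 C[1]=4 → dur=8, Σ=16 | A=load:t2 B=compute:t1 [load-bound]
step 3: L[3]=3 C[2]=5 → dur=5, Σ=21 | A=compute:t2 B=load:t3 [compute-bound]
step 4: L[4]=2 C[3]=6 → dur=6, Σ=27 | A=load:t4 B=compute:t3 [compute-bound]
step 5: L[5]=7 C[4]=8 → dur=8, Σ=35 | A=compute:t4 B=load:t5 [compute-bound]
step 6: C[5]=2 → dur=2, Σ=37 | A=idle B=compute:t5 [compute-only]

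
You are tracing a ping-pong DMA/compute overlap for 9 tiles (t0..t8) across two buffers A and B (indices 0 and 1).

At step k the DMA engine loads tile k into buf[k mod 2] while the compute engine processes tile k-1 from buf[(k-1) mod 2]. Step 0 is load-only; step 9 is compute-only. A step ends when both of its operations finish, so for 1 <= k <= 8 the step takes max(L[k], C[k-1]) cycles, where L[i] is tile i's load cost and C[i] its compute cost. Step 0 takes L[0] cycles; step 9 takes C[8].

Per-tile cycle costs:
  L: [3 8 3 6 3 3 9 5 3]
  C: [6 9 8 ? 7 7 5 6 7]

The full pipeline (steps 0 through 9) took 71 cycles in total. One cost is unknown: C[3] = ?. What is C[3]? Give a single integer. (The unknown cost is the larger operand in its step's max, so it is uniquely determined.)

C[3] = 9

step 0: dur = L[0]=3 = 3
step 1: dur = max(L[1]=8, C[0]=6) = 8
step 2: dur = max(L[2]=3, C[1]=9) = 9
step 3: dur = max(L[3]=6, C[2]=8) = 8
step 4: dur = max(L[4]=3, C[3]=?) = C[3]  (unknown; binding)
step 5: dur = max(L[5]=3, C[4]=7) = 7
step 6: dur = max(L[6]=9, C[5]=7) = 9
step 7: dur = max(L[7]=5, C[6]=5) = 5
step 8: dur = max(L[8]=3, C[7]=6) = 6
step 9: dur = C[8]=7 = 7
sum of known step durations = 62
dur[4] = total - known = 71 - 62 = 9
C[3] is the binding max in step 4, so C[3] = dur[4] = 9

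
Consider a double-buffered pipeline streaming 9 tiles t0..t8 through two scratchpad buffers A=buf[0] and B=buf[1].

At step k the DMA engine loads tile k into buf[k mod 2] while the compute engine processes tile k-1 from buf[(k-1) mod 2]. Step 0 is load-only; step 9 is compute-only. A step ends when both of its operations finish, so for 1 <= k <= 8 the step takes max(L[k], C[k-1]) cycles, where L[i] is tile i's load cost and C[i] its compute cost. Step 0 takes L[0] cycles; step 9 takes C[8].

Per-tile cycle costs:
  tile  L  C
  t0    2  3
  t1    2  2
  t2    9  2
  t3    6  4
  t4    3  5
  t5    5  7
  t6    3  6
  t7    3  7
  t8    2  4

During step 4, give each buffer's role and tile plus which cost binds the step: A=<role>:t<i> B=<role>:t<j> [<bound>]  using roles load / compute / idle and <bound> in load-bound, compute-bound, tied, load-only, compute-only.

step 4: A=load:t4 B=compute:t3 [compute-bound]

[0] DMA t0→A (2c) ∥ CU idle ⇒ 2c, clock 2
[1] DMA t1→B (2c) ∥ CU A:t0 (3c) ⇒ 3c, clock 5
[2] DMA t2→A (9c) ∥ CU B:t1 (2c) ⇒ 9c, clock 14
[3] DMA t3→B (6c) ∥ CU A:t2 (2c) ⇒ 6c, clock 20
[4] DMA t4→A (3c) ∥ CU B:t3 (4c) ⇒ 4c, clock 24
[5] DMA t5→B (5c) ∥ CU A:t4 (5c) ⇒ 5c, clock 29
[6] DMA t6→A (3c) ∥ CU B:t5 (7c) ⇒ 7c, clock 36
[7] DMA t7→B (3c) ∥ CU A:t6 (6c) ⇒ 6c, clock 42
[8] DMA t8→A (2c) ∥ CU B:t7 (7c) ⇒ 7c, clock 49
[9] DMA idle ∥ CU A:t8 (4c) ⇒ 4c, clock 53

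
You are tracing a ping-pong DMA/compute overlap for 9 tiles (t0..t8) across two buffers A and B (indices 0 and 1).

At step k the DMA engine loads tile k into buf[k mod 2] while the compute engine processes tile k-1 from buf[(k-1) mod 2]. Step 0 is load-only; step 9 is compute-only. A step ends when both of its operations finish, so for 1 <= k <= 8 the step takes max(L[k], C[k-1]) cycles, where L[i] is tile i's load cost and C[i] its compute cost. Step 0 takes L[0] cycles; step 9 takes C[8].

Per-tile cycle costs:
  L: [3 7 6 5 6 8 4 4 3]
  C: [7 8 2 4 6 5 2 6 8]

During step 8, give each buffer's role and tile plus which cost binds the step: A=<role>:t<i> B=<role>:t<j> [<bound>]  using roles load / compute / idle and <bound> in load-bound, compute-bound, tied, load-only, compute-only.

step 8: A=load:t8 B=compute:t7 [compute-bound]

[0] DMA t0→A (3c) ∥ CU idle ⇒ 3c, clock 3
[1] DMA t1→B (7c) ∥ CU A:t0 (7c) ⇒ 7c, clock 10
[2] DMA t2→A (6c) ∥ CU B:t1 (8c) ⇒ 8c, clock 18
[3] DMA t3→B (5c) ∥ CU A:t2 (2c) ⇒ 5c, clock 23
[4] DMA t4→A (6c) ∥ CU B:t3 (4c) ⇒ 6c, clock 29
[5] DMA t5→B (8c) ∥ CU A:t4 (6c) ⇒ 8c, clock 37
[6] DMA t6→A (4c) ∥ CU B:t5 (5c) ⇒ 5c, clock 42
[7] DMA t7→B (4c) ∥ CU A:t6 (2c) ⇒ 4c, clock 46
[8] DMA t8→A (3c) ∥ CU B:t7 (6c) ⇒ 6c, clock 52
[9] DMA idle ∥ CU A:t8 (8c) ⇒ 8c, clock 60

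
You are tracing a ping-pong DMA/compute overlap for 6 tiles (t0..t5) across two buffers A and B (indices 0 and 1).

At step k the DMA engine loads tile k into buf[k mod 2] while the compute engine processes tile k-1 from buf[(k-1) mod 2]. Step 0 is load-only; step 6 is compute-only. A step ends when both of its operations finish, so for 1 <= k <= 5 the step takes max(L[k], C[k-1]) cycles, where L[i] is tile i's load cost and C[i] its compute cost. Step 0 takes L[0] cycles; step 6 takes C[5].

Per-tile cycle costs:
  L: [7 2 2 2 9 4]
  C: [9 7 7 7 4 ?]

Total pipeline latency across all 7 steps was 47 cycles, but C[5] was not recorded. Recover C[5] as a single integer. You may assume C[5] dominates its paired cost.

step 0: dur = L[0]=7 = 7
step 1: dur = max(L[1]=2, C[0]=9) = 9
step 2: dur = max(L[2]=2, C[1]=7) = 7
step 3: dur = max(L[3]=2, C[2]=7) = 7
step 4: dur = max(L[4]=9, C[3]=7) = 9
step 5: dur = max(L[5]=4, C[4]=4) = 4
step 6: dur = C[5]=? = C[5]  (unknown; binding)
sum of known step durations = 43
dur[6] = total - known = 47 - 43 = 4
C[5] is the binding max in step 6, so C[5] = dur[6] = 4

C[5] = 4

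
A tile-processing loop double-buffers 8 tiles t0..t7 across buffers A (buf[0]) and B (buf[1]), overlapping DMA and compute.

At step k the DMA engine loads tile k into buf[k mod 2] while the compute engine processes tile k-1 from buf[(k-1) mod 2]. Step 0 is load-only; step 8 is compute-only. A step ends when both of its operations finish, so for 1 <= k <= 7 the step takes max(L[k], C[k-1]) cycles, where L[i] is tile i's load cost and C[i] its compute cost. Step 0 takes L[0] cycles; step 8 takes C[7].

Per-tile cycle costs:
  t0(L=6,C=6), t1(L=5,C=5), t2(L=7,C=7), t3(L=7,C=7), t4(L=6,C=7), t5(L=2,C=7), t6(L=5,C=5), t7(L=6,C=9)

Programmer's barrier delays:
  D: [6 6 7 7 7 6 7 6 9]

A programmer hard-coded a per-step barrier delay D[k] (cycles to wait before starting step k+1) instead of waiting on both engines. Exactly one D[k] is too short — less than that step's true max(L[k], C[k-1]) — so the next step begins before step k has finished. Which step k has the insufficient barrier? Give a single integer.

k=0 barrier L[0]=6→6c, D[0]=6 ok
k=1 barrier max(L[1]=5,C[0]=6)→6c, D[1]=6 ok
k=2 barrier max(L[2]=7,C[1]=5)→7c, D[2]=7 ok
k=3 barrier max(L[3]=7,C[2]=7)→7c, D[3]=7 ok
k=4 barrier max(L[4]=6,C[3]=7)→7c, D[4]=7 ok
k=5 barrier max(L[5]=2,C[4]=7)→7c, D[5]=6 SHORT
k=6 barrier max(L[6]=5,C[5]=7)→7c, D[6]=7 ok
k=7 barrier max(L[7]=6,C[6]=5)→6c, D[7]=6 ok
k=8 barrier C[7]=9→9c, D[8]=9 ok

hazard at step 5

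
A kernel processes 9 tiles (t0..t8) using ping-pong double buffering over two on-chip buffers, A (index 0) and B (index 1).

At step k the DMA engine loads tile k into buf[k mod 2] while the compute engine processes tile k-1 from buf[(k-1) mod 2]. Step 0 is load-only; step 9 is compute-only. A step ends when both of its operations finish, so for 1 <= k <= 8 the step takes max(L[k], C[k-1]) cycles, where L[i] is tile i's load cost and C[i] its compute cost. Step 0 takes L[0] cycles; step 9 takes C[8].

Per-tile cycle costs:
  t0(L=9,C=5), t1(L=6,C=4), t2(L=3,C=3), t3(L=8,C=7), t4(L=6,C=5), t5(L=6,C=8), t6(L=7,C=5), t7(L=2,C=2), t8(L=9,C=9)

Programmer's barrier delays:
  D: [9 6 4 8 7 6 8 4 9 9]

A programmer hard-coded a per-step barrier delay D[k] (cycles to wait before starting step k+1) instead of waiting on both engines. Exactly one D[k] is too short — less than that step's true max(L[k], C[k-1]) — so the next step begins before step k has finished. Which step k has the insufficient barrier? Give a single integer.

k=0 barrier L[0]=9→9c, D[0]=9 ok
k=1 barrier max(L[1]=6,C[0]=5)→6c, D[1]=6 ok
k=2 barrier max(L[2]=3,C[1]=4)→4c, D[2]=4 ok
k=3 barrier max(L[3]=8,C[2]=3)→8c, D[3]=8 ok
k=4 barrier max(L[4]=6,C[3]=7)→7c, D[4]=7 ok
k=5 barrier max(L[5]=6,C[4]=5)→6c, D[5]=6 ok
k=6 barrier max(L[6]=7,C[5]=8)→8c, D[6]=8 ok
k=7 barrier max(L[7]=2,C[6]=5)→5c, D[7]=4 SHORT
k=8 barrier max(L[8]=9,C[7]=2)→9c, D[8]=9 ok
k=9 barrier C[8]=9→9c, D[9]=9 ok

hazard at step 7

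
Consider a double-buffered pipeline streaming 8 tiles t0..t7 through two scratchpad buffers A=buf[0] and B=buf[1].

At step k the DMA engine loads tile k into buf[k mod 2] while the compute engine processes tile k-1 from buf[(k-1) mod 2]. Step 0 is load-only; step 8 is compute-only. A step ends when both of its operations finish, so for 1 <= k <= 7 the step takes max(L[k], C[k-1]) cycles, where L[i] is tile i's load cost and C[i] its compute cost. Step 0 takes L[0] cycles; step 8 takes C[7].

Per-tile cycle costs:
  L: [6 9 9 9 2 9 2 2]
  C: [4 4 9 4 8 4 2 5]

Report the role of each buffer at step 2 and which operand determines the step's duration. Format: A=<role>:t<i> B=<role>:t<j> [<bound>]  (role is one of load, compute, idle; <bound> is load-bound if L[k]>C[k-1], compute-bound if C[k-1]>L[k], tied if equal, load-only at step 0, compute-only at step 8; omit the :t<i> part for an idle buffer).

step 2: A=load:t2 B=compute:t1 [load-bound]

step 0: L[0]=6 → dur=6, Σ=6 | A=load:t0 B=idle [load-only]
step 1: L[1]=9 C[0]=4 → dur=9, Σ=15 | A=compute:t0 B=load:t1 [load-bound]
step 2: L[2]=9 C[1]=4 → dur=9, Σ=24 | A=load:t2 B=compute:t1 [load-bound]
step 3: L[3]=9 C[2]=9 → dur=9, Σ=33 | A=compute:t2 B=load:t3 [tied]
step 4: L[4]=2 C[3]=4 → dur=4, Σ=37 | A=load:t4 B=compute:t3 [compute-bound]
step 5: L[5]=9 C[4]=8 → dur=9, Σ=46 | A=compute:t4 B=load:t5 [load-bound]
step 6: L[6]=2 C[5]=4 → dur=4, Σ=50 | A=load:t6 B=compute:t5 [compute-bound]
step 7: L[7]=2 C[6]=2 → dur=2, Σ=52 | A=compute:t6 B=load:t7 [tied]
step 8: C[7]=5 → dur=5, Σ=57 | A=idle B=compute:t7 [compute-only]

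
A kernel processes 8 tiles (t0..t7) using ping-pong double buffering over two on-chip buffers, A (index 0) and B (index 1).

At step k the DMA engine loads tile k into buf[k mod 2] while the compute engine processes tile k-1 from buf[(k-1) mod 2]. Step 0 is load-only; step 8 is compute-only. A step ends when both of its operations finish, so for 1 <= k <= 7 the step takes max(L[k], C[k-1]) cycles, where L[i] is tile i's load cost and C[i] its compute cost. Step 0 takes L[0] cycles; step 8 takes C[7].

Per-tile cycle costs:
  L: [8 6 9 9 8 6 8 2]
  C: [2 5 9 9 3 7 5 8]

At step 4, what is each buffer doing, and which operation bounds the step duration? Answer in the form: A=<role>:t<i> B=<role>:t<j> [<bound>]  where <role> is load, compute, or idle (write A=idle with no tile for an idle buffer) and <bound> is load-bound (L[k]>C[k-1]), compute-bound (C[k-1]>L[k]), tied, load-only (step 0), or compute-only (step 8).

step 4: A=load:t4 B=compute:t3 [compute-bound]

step 0: L[0]=8 → dur=8, Σ=8 | A=load:t0 B=idle [load-only]
step 1: L[1]=6 C[0]=2 → dur=6, Σ=14 | A=compute:t0 B=load:t1 [load-bound]
step 2: L[2]=9 C[1]=5 → dur=9, Σ=23 | A=load:t2 B=compute:t1 [load-bound]
step 3: L[3]=9 C[2]=9 → dur=9, Σ=32 | A=compute:t2 B=load:t3 [tied]
step 4: L[4]=8 C[3]=9 → dur=9, Σ=41 | A=load:t4 B=compute:t3 [compute-bound]
step 5: L[5]=6 C[4]=3 → dur=6, Σ=47 | A=compute:t4 B=load:t5 [load-bound]
step 6: L[6]=8 C[5]=7 → dur=8, Σ=55 | A=load:t6 B=compute:t5 [load-bound]
step 7: L[7]=2 C[6]=5 → dur=5, Σ=60 | A=compute:t6 B=load:t7 [compute-bound]
step 8: C[7]=8 → dur=8, Σ=68 | A=idle B=compute:t7 [compute-only]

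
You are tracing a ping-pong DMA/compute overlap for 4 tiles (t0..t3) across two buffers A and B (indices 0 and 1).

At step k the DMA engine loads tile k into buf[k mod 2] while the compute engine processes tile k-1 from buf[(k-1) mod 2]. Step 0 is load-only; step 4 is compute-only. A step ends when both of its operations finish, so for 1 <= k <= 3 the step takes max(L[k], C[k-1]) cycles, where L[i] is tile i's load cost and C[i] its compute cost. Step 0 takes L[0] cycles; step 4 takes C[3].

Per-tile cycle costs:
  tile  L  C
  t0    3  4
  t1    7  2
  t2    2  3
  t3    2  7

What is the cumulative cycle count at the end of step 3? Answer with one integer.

  0. 3=3c; end=3; A:t0 B:-
  1. max(7,4)=7c; end=10; A:t0 B:t1
  2. max(2,2)=2c; end=12; A:t2 B:t1
  3. max(2,3)=3c; end=15; A:t2 B:t3
  4. 7=7c; end=22; A:t2 B:t3

end_cycle[3] = 15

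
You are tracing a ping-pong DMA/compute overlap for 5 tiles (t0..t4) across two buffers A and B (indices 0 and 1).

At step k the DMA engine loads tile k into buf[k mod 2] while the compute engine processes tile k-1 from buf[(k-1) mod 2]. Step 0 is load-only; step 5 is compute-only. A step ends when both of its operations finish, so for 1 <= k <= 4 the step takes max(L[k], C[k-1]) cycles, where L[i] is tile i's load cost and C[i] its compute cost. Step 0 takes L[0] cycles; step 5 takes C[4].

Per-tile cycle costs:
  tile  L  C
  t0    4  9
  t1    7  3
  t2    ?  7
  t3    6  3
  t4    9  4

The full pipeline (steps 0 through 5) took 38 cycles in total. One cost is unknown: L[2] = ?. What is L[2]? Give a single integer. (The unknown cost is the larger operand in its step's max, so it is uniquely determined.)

step 0 | dur = L[0]=4 = 4
step 1 | dur = max(L[1]=7, C[0]=9) = 9
step 2 | dur = max(L[2]=?, C[1]=3) = L[2]  (unknown; binding)
step 3 | dur = max(L[3]=6, C[2]=7) = 7
step 4 | dur = max(L[4]=9, C[3]=3) = 9
step 5 | dur = C[4]=4 = 4
sum of known step durations = 33
dur[2] = total - known = 38 - 33 = 5
L[2] is the binding max in step 2, so L[2] = dur[2] = 5

L[2] = 5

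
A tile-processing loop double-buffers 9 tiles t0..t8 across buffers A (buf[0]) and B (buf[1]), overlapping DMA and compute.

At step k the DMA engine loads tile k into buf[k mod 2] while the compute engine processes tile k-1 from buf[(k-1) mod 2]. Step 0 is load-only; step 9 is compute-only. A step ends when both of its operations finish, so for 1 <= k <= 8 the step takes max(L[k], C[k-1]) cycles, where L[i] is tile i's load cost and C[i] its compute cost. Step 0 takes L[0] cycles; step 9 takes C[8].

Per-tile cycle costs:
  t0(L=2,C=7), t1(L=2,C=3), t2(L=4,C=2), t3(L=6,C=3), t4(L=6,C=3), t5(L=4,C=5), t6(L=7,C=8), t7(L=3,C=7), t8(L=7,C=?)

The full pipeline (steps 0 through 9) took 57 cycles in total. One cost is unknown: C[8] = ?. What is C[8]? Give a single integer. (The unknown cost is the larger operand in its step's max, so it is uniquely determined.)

step 0 | dur = L[0]=2 = 2
step 1 | dur = max(L[1]=2, C[0]=7) = 7
step 2 | dur = max(L[2]=4, C[1]=3) = 4
step 3 | dur = max(L[3]=6, C[2]=2) = 6
step 4 | dur = max(L[4]=6, C[3]=3) = 6
step 5 | dur = max(L[5]=4, C[4]=3) = 4
step 6 | dur = max(L[6]=7, C[5]=5) = 7
step 7 | dur = max(L[7]=3, C[6]=8) = 8
step 8 | dur = max(L[8]=7, C[7]=7) = 7
step 9 | dur = C[8]=? = C[8]  (unknown; binding)
sum of known step durations = 51
dur[9] = total - known = 57 - 51 = 6
C[8] is the binding max in step 9, so C[8] = dur[9] = 6

C[8] = 6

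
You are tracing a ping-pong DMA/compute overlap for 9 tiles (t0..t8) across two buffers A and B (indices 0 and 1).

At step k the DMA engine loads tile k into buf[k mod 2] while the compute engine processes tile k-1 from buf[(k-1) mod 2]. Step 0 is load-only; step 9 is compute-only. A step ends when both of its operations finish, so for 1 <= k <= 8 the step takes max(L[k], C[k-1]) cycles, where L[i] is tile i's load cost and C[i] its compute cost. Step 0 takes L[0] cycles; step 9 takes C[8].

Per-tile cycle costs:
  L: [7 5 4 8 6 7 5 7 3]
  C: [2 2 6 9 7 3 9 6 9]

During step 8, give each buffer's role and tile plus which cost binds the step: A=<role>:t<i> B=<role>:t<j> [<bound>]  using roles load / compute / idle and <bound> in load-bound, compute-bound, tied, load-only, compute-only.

step 8: A=load:t8 B=compute:t7 [compute-bound]

step 0: L[0]=7 → dur=7, Σ=7 | A=load:t0 B=idle [load-only]
step 1: L[1]=5 C[0]=2 → dur=5, Σ=12 | A=compute:t0 B=load:t1 [load-bound]
step 2: L[2]=4 C[1]=2 → dur=4, Σ=16 | A=load:t2 B=compute:t1 [load-bound]
step 3: L[3]=8 C[2]=6 → dur=8, Σ=24 | A=compute:t2 B=load:t3 [load-bound]
step 4: L[4]=6 C[3]=9 → dur=9, Σ=33 | A=load:t4 B=compute:t3 [compute-bound]
step 5: L[5]=7 C[4]=7 → dur=7, Σ=40 | A=compute:t4 B=load:t5 [tied]
step 6: L[6]=5 C[5]=3 → dur=5, Σ=45 | A=load:t6 B=compute:t5 [load-bound]
step 7: L[7]=7 C[6]=9 → dur=9, Σ=54 | A=compute:t6 B=load:t7 [compute-bound]
step 8: L[8]=3 C[7]=6 → dur=6, Σ=60 | A=load:t8 B=compute:t7 [compute-bound]
step 9: C[8]=9 → dur=9, Σ=69 | A=compute:t8 B=idle [compute-only]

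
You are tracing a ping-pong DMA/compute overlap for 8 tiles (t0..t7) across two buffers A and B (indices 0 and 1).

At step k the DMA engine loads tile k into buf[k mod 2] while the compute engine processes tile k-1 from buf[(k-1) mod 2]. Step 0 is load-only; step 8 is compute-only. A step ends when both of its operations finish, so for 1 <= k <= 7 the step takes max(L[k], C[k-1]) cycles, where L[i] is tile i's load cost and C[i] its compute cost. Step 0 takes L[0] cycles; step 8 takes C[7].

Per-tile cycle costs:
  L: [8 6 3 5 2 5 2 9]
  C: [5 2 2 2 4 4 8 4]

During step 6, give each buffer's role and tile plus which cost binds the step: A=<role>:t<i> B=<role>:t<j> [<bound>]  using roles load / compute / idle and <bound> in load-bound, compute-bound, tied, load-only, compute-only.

step 6: A=load:t6 B=compute:t5 [compute-bound]

step 0: L[0]=8 → dur=8, Σ=8 | A=load:t0 B=idle [load-only]
step 1: L[1]=6 C[0]=5 → dur=6, Σ=14 | A=compute:t0 B=load:t1 [load-bound]
step 2: L[2]=3 C[1]=2 → dur=3, Σ=17 | A=load:t2 B=compute:t1 [load-bound]
step 3: L[3]=5 C[2]=2 → dur=5, Σ=22 | A=compute:t2 B=load:t3 [load-bound]
step 4: L[4]=2 C[3]=2 → dur=2, Σ=24 | A=load:t4 B=compute:t3 [tied]
step 5: L[5]=5 C[4]=4 → dur=5, Σ=29 | A=compute:t4 B=load:t5 [load-bound]
step 6: L[6]=2 C[5]=4 → dur=4, Σ=33 | A=load:t6 B=compute:t5 [compute-bound]
step 7: L[7]=9 C[6]=8 → dur=9, Σ=42 | A=compute:t6 B=load:t7 [load-bound]
step 8: C[7]=4 → dur=4, Σ=46 | A=idle B=compute:t7 [compute-only]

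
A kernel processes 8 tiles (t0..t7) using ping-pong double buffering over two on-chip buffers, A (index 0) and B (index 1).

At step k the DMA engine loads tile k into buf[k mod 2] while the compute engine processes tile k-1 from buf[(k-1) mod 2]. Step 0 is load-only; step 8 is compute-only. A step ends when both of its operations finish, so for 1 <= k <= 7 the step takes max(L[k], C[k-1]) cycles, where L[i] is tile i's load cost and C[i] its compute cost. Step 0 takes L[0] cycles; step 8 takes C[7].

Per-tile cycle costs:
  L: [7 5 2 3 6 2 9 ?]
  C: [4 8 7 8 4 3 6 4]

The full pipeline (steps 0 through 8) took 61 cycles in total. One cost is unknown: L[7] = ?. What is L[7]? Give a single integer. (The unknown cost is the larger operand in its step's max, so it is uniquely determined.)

step 0 = dur = L[0]=7 = 7
step 1 = dur = max(L[1]=5, C[0]=4) = 5
step 2 = dur = max(L[2]=2, C[1]=8) = 8
step 3 = dur = max(L[3]=3, C[2]=7) = 7
step 4 = dur = max(L[4]=6, C[3]=8) = 8
step 5 = dur = max(L[5]=2, C[4]=4) = 4
step 6 = dur = max(L[6]=9, C[5]=3) = 9
step 7 = dur = max(L[7]=?, C[6]=6) = L[7]  (unknown; binding)
step 8 = dur = C[7]=4 = 4
sum of known step durations = 52
dur[7] = total - known = 61 - 52 = 9
L[7] is the binding max in step 7, so L[7] = dur[7] = 9

L[7] = 9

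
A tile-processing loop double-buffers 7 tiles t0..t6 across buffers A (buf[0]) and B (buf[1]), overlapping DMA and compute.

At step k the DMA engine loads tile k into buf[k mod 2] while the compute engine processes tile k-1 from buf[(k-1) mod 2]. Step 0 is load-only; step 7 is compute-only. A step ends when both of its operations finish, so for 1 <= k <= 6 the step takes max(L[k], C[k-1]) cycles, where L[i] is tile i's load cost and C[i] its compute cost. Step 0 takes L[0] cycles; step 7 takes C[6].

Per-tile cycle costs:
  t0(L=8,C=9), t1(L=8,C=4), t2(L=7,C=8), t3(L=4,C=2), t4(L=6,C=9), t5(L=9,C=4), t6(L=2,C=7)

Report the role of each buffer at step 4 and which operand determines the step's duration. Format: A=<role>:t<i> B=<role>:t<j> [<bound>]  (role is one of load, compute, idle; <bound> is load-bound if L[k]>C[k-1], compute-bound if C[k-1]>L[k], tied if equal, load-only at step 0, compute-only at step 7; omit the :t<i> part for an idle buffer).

  0. 8=8c; end=8; A:t0 B:-
  1. max(8,9)=9c; end=17; A:t0 B:t1
  2. max(7,4)=7c; end=24; A:t2 B:t1
  3. max(4,8)=8c; end=32; A:t2 B:t3
  4. max(6,2)=6c; end=38; A:t4 B:t3
  5. max(9,9)=9c; end=47; A:t4 B:t5
  6. max(2,4)=4c; end=51; A:t6 B:t5
  7. 7=7c; end=58; A:t6 B:t5

step 4: A=load:t4 B=compute:t3 [load-bound]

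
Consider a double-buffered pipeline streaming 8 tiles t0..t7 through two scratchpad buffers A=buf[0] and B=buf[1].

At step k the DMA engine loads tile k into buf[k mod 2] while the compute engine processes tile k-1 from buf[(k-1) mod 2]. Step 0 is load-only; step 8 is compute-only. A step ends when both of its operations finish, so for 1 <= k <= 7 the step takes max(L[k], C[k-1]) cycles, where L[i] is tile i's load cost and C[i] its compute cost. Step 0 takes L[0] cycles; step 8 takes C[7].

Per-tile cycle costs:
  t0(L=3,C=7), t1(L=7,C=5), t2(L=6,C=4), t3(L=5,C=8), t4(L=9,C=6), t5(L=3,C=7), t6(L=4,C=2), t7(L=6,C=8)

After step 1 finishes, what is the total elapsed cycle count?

k=0 load=t0/3c comp=- wait=3 total=3
k=1 load=t1/7c comp=t0/7c wait=7 total=10
k=2 load=t2/6c comp=t1/5c wait=6 total=16
k=3 load=t3/5c comp=t2/4c wait=5 total=21
k=4 load=t4/9c comp=t3/8c wait=9 total=30
k=5 load=t5/3c comp=t4/6c wait=6 total=36
k=6 load=t6/4c comp=t5/7c wait=7 total=43
k=7 load=t7/6c comp=t6/2c wait=6 total=49
k=8 load=- comp=t7/8c wait=8 total=57

end_cycle[1] = 10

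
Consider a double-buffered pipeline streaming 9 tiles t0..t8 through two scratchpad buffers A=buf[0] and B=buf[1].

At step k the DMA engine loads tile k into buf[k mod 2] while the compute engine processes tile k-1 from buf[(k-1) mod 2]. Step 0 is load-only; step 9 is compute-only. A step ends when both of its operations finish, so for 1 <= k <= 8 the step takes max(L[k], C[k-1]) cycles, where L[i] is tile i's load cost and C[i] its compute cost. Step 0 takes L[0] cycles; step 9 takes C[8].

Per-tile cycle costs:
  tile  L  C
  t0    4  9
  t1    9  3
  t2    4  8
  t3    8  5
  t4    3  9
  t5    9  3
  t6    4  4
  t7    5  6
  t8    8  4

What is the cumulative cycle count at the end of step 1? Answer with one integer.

  0. 4=4c; end=4; A:t0 B:-
  1. max(9,9)=9c; end=13; A:t0 B:t1
  2. max(4,3)=4c; end=17; A:t2 B:t1
  3. max(8,8)=8c; end=25; A:t2 B:t3
  4. max(3,5)=5c; end=30; A:t4 B:t3
  5. max(9,9)=9c; end=39; A:t4 B:t5
  6. max(4,3)=4c; end=43; A:t6 B:t5
  7. max(5,4)=5c; end=48; A:t6 B:t7
  8. max(8,6)=8c; end=56; A:t8 B:t7
  9. 4=4c; end=60; A:t8 B:t7

end_cycle[1] = 13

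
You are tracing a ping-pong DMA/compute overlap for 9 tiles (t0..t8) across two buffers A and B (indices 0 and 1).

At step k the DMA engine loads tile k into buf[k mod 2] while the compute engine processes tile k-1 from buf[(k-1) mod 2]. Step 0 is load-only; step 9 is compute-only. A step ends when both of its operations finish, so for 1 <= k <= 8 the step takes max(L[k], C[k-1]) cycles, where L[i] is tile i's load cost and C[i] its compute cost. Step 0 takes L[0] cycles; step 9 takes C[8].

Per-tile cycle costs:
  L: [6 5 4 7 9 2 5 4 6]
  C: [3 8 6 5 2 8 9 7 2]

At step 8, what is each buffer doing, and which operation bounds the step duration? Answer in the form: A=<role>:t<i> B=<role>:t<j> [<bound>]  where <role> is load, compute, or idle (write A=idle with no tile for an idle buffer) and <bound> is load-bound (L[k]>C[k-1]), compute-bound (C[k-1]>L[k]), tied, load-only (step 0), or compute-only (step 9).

step 8: A=load:t8 B=compute:t7 [compute-bound]

[0] DMA t0→A (6c) ∥ CU idle ⇒ 6c, clock 6
[1] DMA t1→B (5c) ∥ CU A:t0 (3c) ⇒ 5c, clock 11
[2] DMA t2→A (4c) ∥ CU B:t1 (8c) ⇒ 8c, clock 19
[3] DMA t3→B (7c) ∥ CU A:t2 (6c) ⇒ 7c, clock 26
[4] DMA t4→A (9c) ∥ CU B:t3 (5c) ⇒ 9c, clock 35
[5] DMA t5→B (2c) ∥ CU A:t4 (2c) ⇒ 2c, clock 37
[6] DMA t6→A (5c) ∥ CU B:t5 (8c) ⇒ 8c, clock 45
[7] DMA t7→B (4c) ∥ CU A:t6 (9c) ⇒ 9c, clock 54
[8] DMA t8→A (6c) ∥ CU B:t7 (7c) ⇒ 7c, clock 61
[9] DMA idle ∥ CU A:t8 (2c) ⇒ 2c, clock 63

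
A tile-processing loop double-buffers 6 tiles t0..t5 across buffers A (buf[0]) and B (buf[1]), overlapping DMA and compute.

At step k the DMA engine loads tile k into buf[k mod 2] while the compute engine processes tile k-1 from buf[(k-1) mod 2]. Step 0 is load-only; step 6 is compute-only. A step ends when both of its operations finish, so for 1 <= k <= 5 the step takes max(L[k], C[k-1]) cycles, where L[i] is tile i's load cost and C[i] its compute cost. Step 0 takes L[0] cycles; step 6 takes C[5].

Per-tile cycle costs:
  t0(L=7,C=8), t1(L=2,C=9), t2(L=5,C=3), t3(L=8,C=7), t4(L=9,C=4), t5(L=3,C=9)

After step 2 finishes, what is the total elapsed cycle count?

end_cycle[2] = 24

step 0: L[0]=7 → dur=7, Σ=7 | A=load:t0 B=idle [load-only]
step 1: L[1]=2 C[0]=8 → dur=8, Σ=15 | A=compute:t0 B=load:t1 [compute-bound]
step 2: L[2]=5 C[1]=9 → dur=9, Σ=24 | A=load:t2 B=compute:t1 [compute-bound]
step 3: L[3]=8 C[2]=3 → dur=8, Σ=32 | A=compute:t2 B=load:t3 [load-bound]
step 4: L[4]=9 C[3]=7 → dur=9, Σ=41 | A=load:t4 B=compute:t3 [load-bound]
step 5: L[5]=3 C[4]=4 → dur=4, Σ=45 | A=compute:t4 B=load:t5 [compute-bound]
step 6: C[5]=9 → dur=9, Σ=54 | A=idle B=compute:t5 [compute-only]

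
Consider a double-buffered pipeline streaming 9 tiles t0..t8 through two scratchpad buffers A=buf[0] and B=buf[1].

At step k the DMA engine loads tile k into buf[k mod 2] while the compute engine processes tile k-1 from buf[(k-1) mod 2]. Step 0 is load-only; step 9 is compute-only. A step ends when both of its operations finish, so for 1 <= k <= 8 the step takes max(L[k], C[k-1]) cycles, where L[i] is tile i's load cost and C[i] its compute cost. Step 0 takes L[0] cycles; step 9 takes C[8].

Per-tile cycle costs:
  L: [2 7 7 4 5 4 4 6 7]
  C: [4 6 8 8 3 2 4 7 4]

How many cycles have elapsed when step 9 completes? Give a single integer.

[0] DMA t0→A (2c) ∥ CU idle ⇒ 2c, clock 2
[1] DMA t1→B (7c) ∥ CU A:t0 (4c) ⇒ 7c, clock 9
[2] DMA t2→A (7c) ∥ CU B:t1 (6c) ⇒ 7c, clock 16
[3] DMA t3→B (4c) ∥ CU A:t2 (8c) ⇒ 8c, clock 24
[4] DMA t4→A (5c) ∥ CU B:t3 (8c) ⇒ 8c, clock 32
[5] DMA t5→B (4c) ∥ CU A:t4 (3c) ⇒ 4c, clock 36
[6] DMA t6→A (4c) ∥ CU B:t5 (2c) ⇒ 4c, clock 40
[7] DMA t7→B (6c) ∥ CU A:t6 (4c) ⇒ 6c, clock 46
[8] DMA t8→A (7c) ∥ CU B:t7 (7c) ⇒ 7c, clock 53
[9] DMA idle ∥ CU A:t8 (4c) ⇒ 4c, clock 57

end_cycle[9] = 57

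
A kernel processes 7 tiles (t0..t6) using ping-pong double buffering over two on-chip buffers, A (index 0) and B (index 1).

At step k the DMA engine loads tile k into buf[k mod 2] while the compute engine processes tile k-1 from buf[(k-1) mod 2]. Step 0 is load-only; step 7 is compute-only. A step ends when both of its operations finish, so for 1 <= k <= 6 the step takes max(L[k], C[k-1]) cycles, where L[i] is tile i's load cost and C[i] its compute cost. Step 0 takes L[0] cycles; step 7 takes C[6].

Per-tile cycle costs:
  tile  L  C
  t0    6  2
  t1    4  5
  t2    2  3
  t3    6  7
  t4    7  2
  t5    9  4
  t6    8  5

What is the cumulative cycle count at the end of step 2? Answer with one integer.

end_cycle[2] = 15

k=0 load=t0/6c comp=- wait=6 total=6
k=1 load=t1/4c comp=t0/2c wait=4 total=10
k=2 load=t2/2c comp=t1/5c wait=5 total=15
k=3 load=t3/6c comp=t2/3c wait=6 total=21
k=4 load=t4/7c comp=t3/7c wait=7 total=28
k=5 load=t5/9c comp=t4/2c wait=9 total=37
k=6 load=t6/8c comp=t5/4c wait=8 total=45
k=7 load=- comp=t6/5c wait=5 total=50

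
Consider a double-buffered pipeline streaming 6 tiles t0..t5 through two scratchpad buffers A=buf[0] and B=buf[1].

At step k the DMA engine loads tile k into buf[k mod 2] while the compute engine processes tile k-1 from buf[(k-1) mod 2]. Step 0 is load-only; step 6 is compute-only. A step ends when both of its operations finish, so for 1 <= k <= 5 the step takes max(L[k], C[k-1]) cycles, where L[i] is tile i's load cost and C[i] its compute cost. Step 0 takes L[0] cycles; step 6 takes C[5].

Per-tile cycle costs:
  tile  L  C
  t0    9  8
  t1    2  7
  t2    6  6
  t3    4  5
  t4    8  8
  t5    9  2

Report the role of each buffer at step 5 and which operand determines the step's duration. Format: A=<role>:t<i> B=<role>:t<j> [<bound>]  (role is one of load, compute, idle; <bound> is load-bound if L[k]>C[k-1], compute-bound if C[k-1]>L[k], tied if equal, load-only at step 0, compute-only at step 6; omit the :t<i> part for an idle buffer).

step 0: L[0]=9 → dur=9, Σ=9 | A=load:t0 B=idle [load-only]
step 1: L[1]=2 C[0]=8 → dur=8, Σ=17 | A=compute:t0 B=load:t1 [compute-bound]
step 2: L[2]=6 C[1]=7 → dur=7, Σ=24 | A=load:t2 B=compute:t1 [compute-bound]
step 3: L[3]=4 C[2]=6 → dur=6, Σ=30 | A=compute:t2 B=load:t3 [compute-bound]
step 4: L[4]=8 C[3]=5 → dur=8, Σ=38 | A=load:t4 B=compute:t3 [load-bound]
step 5: L[5]=9 C[4]=8 → dur=9, Σ=47 | A=compute:t4 B=load:t5 [load-bound]
step 6: C[5]=2 → dur=2, Σ=49 | A=idle B=compute:t5 [compute-only]

step 5: A=compute:t4 B=load:t5 [load-bound]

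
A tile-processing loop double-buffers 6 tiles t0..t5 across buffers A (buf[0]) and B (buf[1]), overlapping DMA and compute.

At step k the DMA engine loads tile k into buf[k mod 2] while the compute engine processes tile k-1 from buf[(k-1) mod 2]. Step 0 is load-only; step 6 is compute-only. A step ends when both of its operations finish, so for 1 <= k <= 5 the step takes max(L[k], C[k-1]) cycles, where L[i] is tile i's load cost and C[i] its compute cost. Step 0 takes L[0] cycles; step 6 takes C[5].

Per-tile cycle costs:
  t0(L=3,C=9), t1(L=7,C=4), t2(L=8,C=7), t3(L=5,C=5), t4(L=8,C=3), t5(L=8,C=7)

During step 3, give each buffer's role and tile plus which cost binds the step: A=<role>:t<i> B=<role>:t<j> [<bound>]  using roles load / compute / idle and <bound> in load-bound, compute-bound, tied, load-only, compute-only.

[0] DMA t0→A (3c) ∥ CU idle ⇒ 3c, clock 3
[1] DMA t1→B (7c) ∥ CU A:t0 (9c) ⇒ 9c, clock 12
[2] DMA t2→A (8c) ∥ CU B:t1 (4c) ⇒ 8c, clock 20
[3] DMA t3→B (5c) ∥ CU A:t2 (7c) ⇒ 7c, clock 27
[4] DMA t4→A (8c) ∥ CU B:t3 (5c) ⇒ 8c, clock 35
[5] DMA t5→B (8c) ∥ CU A:t4 (3c) ⇒ 8c, clock 43
[6] DMA idle ∥ CU B:t5 (7c) ⇒ 7c, clock 50

step 3: A=compute:t2 B=load:t3 [compute-bound]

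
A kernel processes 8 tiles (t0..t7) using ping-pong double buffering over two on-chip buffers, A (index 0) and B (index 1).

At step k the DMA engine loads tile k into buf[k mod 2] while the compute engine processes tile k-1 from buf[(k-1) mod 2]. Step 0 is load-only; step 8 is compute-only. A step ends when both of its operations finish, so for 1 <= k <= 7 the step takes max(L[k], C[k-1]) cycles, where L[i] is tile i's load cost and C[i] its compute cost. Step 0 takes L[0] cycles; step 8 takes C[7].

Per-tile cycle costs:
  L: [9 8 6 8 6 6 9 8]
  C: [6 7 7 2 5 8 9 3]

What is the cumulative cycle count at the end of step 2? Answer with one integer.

end_cycle[2] = 24

step 0: L[0]=9 → dur=9, Σ=9 | A=load:t0 B=idle [load-only]
step 1: L[1]=8 C[0]=6 → dur=8, Σ=17 | A=compute:t0 B=load:t1 [load-bound]
step 2: L[2]=6 C[1]=7 → dur=7, Σ=24 | A=load:t2 B=compute:t1 [compute-bound]
step 3: L[3]=8 C[2]=7 → dur=8, Σ=32 | A=compute:t2 B=load:t3 [load-bound]
step 4: L[4]=6 C[3]=2 → dur=6, Σ=38 | A=load:t4 B=compute:t3 [load-bound]
step 5: L[5]=6 C[4]=5 → dur=6, Σ=44 | A=compute:t4 B=load:t5 [load-bound]
step 6: L[6]=9 C[5]=8 → dur=9, Σ=53 | A=load:t6 B=compute:t5 [load-bound]
step 7: L[7]=8 C[6]=9 → dur=9, Σ=62 | A=compute:t6 B=load:t7 [compute-bound]
step 8: C[7]=3 → dur=3, Σ=65 | A=idle B=compute:t7 [compute-only]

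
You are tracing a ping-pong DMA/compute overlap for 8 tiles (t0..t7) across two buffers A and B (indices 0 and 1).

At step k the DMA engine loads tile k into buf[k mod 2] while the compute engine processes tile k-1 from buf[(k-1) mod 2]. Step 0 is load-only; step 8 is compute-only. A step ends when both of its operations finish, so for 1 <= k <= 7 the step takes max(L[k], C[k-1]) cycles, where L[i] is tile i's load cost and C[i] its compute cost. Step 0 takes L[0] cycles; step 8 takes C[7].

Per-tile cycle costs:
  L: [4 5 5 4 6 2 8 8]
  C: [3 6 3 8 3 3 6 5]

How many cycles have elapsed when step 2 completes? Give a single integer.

step 0: L[0]=4 → dur=4, Σ=4 | A=load:t0 B=idle [load-only]
step 1: L[1]=5 C[0]=3 → dur=5, Σ=9 | A=compute:t0 B=load:t1 [load-bound]
step 2: L[2]=5 C[1]=6 → dur=6, Σ=15 | A=load:t2 B=compute:t1 [compute-bound]
step 3: L[3]=4 C[2]=3 → dur=4, Σ=19 | A=compute:t2 B=load:t3 [load-bound]
step 4: L[4]=6 C[3]=8 → dur=8, Σ=27 | A=load:t4 B=compute:t3 [compute-bound]
step 5: L[5]=2 C[4]=3 → dur=3, Σ=30 | A=compute:t4 B=load:t5 [compute-bound]
step 6: L[6]=8 C[5]=3 → dur=8, Σ=38 | A=load:t6 B=compute:t5 [load-bound]
step 7: L[7]=8 C[6]=6 → dur=8, Σ=46 | A=compute:t6 B=load:t7 [load-bound]
step 8: C[7]=5 → dur=5, Σ=51 | A=idle B=compute:t7 [compute-only]

end_cycle[2] = 15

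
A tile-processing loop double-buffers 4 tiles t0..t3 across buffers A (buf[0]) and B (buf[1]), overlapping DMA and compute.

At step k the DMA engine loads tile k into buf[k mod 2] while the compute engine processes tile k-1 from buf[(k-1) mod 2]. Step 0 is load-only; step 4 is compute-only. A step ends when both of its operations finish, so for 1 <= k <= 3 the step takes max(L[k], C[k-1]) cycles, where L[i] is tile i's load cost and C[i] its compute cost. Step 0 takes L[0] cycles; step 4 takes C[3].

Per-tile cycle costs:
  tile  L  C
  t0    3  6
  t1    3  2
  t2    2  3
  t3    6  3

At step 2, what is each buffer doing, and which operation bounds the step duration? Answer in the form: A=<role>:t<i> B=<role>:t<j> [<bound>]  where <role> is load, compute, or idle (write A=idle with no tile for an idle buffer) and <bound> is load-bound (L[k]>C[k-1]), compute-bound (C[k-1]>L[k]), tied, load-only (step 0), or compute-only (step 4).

[0] DMA t0→A (3c) ∥ CU idle ⇒ 3c, clock 3
[1] DMA t1→B (3c) ∥ CU A:t0 (6c) ⇒ 6c, clock 9
[2] DMA t2→A (2c) ∥ CU B:t1 (2c) ⇒ 2c, clock 11
[3] DMA t3→B (6c) ∥ CU A:t2 (3c) ⇒ 6c, clock 17
[4] DMA idle ∥ CU B:t3 (3c) ⇒ 3c, clock 20

step 2: A=load:t2 B=compute:t1 [tied]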